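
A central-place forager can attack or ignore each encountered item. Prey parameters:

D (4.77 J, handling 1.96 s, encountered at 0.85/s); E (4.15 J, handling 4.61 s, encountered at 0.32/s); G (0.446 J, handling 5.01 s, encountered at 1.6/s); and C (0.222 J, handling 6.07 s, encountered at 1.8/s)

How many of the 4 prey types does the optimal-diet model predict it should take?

1

Profitabilities (E/h, J/s): D 2.43, E 0.9, G 0.089, C 0.0366. Add prey in this order while the next type's profitability exceeds the intake rate on those already taken.
Rate on top 1: 1.521. E: 0.9 < 1.521 → exclude; stop.
Optimal diet: D — 1 of 4 types.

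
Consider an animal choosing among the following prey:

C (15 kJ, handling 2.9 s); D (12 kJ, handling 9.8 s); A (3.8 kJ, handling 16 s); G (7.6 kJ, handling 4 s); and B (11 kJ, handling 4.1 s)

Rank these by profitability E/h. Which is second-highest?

B

Profitability E/h (kJ/s): C = 15/2.9 = 5.17, D = 12/9.8 = 1.22, A = 3.8/16 = 0.237, G = 7.6/4 = 1.9, B = 11/4.1 = 2.68.
Ranked: C > B > G > D > A.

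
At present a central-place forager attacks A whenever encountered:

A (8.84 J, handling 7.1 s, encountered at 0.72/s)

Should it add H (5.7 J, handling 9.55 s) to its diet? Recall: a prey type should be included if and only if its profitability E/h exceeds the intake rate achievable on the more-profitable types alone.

On A alone, R = ΣλE/(1+Σλh) = 6.365/6.112 = 1.041 J/s.
Profitability of H: 5.7/9.55 = 0.5969 J/s.
0.5969 < 1.041, so adding H would lower the average — exclude it.

No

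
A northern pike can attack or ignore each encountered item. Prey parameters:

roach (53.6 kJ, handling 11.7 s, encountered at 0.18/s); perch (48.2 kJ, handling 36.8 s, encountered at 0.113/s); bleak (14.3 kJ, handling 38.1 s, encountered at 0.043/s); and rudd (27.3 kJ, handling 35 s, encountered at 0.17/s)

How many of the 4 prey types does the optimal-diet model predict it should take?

1

E/h in descending order: roach 4.58, perch 1.31, rudd 0.78, bleak 0.375 kJ/s. The optimal diet is the largest prefix of this list for which every included type satisfies E_i/h_i > R on the types above it.
Rate on top 1: 3.106. perch: 1.31 < 3.106 → exclude; stop.
Optimal diet: roach — 1 of 4 types.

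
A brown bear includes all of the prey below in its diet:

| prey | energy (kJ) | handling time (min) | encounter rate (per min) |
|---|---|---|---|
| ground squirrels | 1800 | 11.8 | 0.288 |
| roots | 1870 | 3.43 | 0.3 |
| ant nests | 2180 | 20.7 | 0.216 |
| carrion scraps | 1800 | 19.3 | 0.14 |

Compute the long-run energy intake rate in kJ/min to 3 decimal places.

R = Σλ_iE_i / (1 + Σλ_ih_i)
Numerator: 0.288×1800 + 0.3×1870 + 0.216×2180 + 0.14×1800 = 1802
Denominator: 1 + 0.288×11.8 + 0.3×3.43 + 0.216×20.7 + 0.14×19.3 = 12.6
R = 1802/12.6 = 143 kJ/min

143.031 kJ/min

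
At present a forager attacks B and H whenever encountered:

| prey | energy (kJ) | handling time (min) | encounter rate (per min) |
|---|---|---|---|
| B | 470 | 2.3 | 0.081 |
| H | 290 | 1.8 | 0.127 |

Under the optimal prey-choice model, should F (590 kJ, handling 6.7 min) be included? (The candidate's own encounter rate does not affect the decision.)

Yes

Current rate: (0.081×470 + 0.127×290)/(1 + 0.081×2.3 + 0.127×1.8) = 52.94 kJ/min.
F: E/h = 590/6.7 = 88.06 kJ/min.
Since 88.06 > R, including F increases the long-run rate.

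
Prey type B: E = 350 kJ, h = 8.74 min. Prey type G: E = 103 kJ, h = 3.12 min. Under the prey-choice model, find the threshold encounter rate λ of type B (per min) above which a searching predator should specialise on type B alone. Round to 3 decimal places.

0.537 per min

At the threshold, the rate on type B alone equals the profitability of type G: λ·350/(1 + λ·8.74) = 103/3.12 = 33.01.
Rearranging, λ(350 − 33.01×8.74) = 33.01, so λ = 33.01/61.47 = 0.5371 per min.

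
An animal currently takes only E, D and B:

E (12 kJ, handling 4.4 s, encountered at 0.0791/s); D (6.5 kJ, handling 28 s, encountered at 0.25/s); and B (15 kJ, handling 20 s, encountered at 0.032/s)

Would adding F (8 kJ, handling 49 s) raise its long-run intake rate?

No

Current rate: (0.0791×12 + 0.25×6.5 + 0.032×15)/(1 + 0.0791×4.4 + 0.25×28 + 0.032×20) = 0.3398 kJ/s.
Profitability of F: 8/49 = 0.1633 kJ/s.
Since 0.1633 < R, time spent handling F is better spent searching.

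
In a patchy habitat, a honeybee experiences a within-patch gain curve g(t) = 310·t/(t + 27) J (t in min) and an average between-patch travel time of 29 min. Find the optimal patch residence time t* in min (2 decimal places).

27.98 min

Optimal t* satisfies g'(t*) = g(t*)/(T + t*).
g'(t) = 310·27/(t + 27)². Setting 310·27/(t+27)² = 310t/[(t+27)(29+t)] gives 27(29+t) = t(t+27), so t² = 27×29 = 783.
t* = √783 = 27.98 min.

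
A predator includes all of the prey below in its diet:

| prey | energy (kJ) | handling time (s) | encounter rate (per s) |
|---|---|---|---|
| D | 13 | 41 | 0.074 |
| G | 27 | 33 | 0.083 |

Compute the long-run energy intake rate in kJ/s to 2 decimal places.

0.47 kJ/s

R = (0.074×13 + 0.083×27) / (1 + 0.074×41 + 0.083×33) = 3.203/6.773 = 0.4729 kJ/s.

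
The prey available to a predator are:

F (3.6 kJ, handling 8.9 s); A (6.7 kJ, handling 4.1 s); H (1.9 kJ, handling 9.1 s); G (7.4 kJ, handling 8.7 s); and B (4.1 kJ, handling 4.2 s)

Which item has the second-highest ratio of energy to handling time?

B

In descending order of E/h:
A: 6.7/4.1 = 1.63 kJ/s
B: 4.1/4.2 = 0.976 kJ/s
G: 7.4/8.7 = 0.851 kJ/s
F: 3.6/8.9 = 0.404 kJ/s
H: 1.9/9.1 = 0.209 kJ/s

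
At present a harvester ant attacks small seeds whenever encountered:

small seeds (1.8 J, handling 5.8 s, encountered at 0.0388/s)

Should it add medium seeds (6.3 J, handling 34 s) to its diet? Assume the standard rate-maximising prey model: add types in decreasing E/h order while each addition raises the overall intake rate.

Yes

Intake rate on the current diet: R = (0.0388×1.8) / (1 + 0.0388×5.8) = 0.06984/1.225 = 0.05701 J/s.
medium seeds: E/h = 6.3/34 = 0.1853 J/s.
Since 0.1853 > R, including medium seeds increases the long-run rate.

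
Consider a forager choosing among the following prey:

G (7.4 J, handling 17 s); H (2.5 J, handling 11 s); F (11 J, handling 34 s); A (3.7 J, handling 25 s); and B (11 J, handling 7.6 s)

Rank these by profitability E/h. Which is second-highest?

G

Profitability E/h (J/s): G = 7.4/17 = 0.435, H = 2.5/11 = 0.227, F = 11/34 = 0.324, A = 3.7/25 = 0.148, B = 11/7.6 = 1.45.
Ranked: B > G > F > H > A.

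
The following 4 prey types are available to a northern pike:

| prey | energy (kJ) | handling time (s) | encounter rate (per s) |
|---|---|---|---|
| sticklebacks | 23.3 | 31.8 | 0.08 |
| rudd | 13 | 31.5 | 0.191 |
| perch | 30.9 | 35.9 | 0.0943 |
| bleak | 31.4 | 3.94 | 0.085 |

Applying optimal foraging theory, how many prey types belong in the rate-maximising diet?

Profitabilities (E/h, kJ/s): bleak 7.97, perch 0.861, sticklebacks 0.733, rudd 0.413. Add prey in this order while the next type's profitability exceeds the intake rate on those already taken.
Rate on top 1: 1.999. perch: 0.861 < 1.999 → exclude; stop.
Optimal diet: bleak — 1 of 4 types.

1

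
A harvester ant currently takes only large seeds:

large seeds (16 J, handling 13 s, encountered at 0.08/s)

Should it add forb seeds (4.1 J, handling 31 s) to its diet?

No

On large seeds alone, R = ΣλE/(1+Σλh) = 1.28/2.04 = 0.6275 J/s.
forb seeds: E/h = 4.1/31 = 0.1323 J/s.
Since 0.1323 < R, time spent handling forb seeds is better spent searching.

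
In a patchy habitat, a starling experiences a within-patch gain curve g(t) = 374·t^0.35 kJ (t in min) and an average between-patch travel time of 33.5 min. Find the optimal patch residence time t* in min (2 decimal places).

Maximise g(t)/(T+t): set derivative to zero → g'(t)(T+t) = g(t).
g'(t) = 0.35·374·t^-0.65. Setting 0.35·374·t^-0.65 = 374·t^0.35/(33.5+t) gives 0.35(33.5+t) = t, so 0.65·t = 0.35×33.5.
t* = 0.35×33.5/0.65 = 18.04 min.

18.04 min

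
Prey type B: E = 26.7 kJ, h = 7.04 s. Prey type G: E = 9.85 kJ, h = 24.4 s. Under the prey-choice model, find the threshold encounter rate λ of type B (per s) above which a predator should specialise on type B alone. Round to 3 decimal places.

0.017 per s

Drop type G once their profitability E₂/h₂ falls below the rate achievable on type B alone: E₂/h₂ = λE₁/(1 + λh₁).
Solve for λ: λE₁h₂ = E₂(1 + λh₁) → λ(E₁h₂ − E₂h₁) = E₂ → λ = E₂/(E₁h₂ − E₂h₁).
λ = 9.85/(26.7×24.4 − 9.85×7.04) = 9.85/582.1 = 0.01692 per s.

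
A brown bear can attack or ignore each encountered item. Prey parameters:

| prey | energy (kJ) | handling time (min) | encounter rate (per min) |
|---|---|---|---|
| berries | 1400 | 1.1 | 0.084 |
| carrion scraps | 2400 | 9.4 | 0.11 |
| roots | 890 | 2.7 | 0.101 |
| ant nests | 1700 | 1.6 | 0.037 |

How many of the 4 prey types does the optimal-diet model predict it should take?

4

Rank by E/h (kJ/min): berries 1.27e+03, ant nests 1.06e+03, roots 330, carrion scraps 255. Include each in turn until the next type's E/h falls below the running intake rate.
Rate on top 1: 107.7. ant nests: 1.06e+03 > 107.7 → include.
Rate on top 2: 156.7. roots: 330 > 156.7 → include.
Rate on top 3: 189.8. carrion scraps: 255 > 189.8 → include.
Optimal diet: berries, ant nests, roots, carrion scraps — 4 of 4 types.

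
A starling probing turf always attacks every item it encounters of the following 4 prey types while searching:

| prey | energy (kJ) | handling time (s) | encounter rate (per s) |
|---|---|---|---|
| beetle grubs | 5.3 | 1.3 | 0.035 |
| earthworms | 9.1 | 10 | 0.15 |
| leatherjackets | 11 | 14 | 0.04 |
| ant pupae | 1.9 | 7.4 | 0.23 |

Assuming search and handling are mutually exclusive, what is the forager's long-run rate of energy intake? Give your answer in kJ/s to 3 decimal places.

0.505 kJ/s

R = Σλ_iE_i / (1 + Σλ_ih_i)
Numerator: 0.035×5.3 + 0.15×9.1 + 0.04×11 + 0.23×1.9 = 2.428
Denominator: 1 + 0.035×1.3 + 0.15×10 + 0.04×14 + 0.23×7.4 = 4.808
R = 2.428/4.808 = 0.5049 kJ/s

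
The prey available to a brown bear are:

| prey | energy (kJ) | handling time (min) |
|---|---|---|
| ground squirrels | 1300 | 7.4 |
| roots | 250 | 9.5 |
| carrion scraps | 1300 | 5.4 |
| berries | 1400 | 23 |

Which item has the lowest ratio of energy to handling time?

roots

In descending order of E/h:
carrion scraps: 1300/5.4 = 241 kJ/min
ground squirrels: 1300/7.4 = 176 kJ/min
berries: 1400/23 = 60.9 kJ/min
roots: 250/9.5 = 26.3 kJ/min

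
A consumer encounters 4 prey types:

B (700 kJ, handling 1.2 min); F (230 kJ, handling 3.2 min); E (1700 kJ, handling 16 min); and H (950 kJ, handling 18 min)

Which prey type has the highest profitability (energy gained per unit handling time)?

In descending order of E/h:
B: 700/1.2 = 583 kJ/min
E: 1700/16 = 106 kJ/min
F: 230/3.2 = 71.9 kJ/min
H: 950/18 = 52.8 kJ/min

B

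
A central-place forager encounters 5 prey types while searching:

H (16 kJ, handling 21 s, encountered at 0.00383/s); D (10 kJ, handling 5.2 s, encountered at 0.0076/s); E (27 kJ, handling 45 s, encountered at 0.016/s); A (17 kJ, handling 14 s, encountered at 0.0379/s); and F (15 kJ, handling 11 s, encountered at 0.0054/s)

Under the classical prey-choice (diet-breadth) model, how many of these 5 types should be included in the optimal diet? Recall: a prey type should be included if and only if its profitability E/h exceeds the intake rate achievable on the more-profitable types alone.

Rank by E/h (kJ/s): D 1.92, F 1.36, A 1.21, H 0.762, E 0.6. Include each in turn until the next type's E/h falls below the running intake rate.
Rate on top 1: 0.07311. F: 1.36 > 0.07311 → include.
Rate on top 2: 0.1429. A: 1.21 > 0.1429 → include.
Rate on top 3: 0.4917. H: 0.762 > 0.4917 → include.
Rate on top 4: 0.5044. E: 0.6 > 0.5044 → include.
Optimal diet: D, F, A, H, E — 5 of 5 types.

5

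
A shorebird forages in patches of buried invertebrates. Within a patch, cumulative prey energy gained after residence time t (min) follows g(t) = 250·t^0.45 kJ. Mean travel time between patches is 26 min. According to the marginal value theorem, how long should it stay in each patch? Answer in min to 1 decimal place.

Maximise g(t)/(T+t): set derivative to zero → g'(t)(T+t) = g(t).
g'(t) = 0.45·250·t^-0.55. Setting 0.45·250·t^-0.55 = 250·t^0.45/(26+t) gives 0.45(26+t) = t, so 0.55·t = 0.45×26.
t* = 0.45×26/0.55 = 21.27 min.

21.3 min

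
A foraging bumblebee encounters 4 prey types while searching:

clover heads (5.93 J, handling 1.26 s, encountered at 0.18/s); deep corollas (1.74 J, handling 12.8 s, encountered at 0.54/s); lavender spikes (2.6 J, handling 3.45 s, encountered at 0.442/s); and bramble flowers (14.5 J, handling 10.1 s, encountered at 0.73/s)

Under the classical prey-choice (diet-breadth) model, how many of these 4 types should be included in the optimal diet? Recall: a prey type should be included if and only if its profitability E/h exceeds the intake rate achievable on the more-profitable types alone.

2

Profitabilities (E/h, J/s): clover heads 4.71, bramble flowers 1.44, lavender spikes 0.754, deep corollas 0.136. Add prey in this order while the next type's profitability exceeds the intake rate on those already taken.
Rate on top 1: 0.8701. bramble flowers: 1.44 > 0.8701 → include.
Rate on top 2: 1.355. lavender spikes: 0.754 < 1.355 → exclude; stop.
Optimal diet: clover heads, bramble flowers — 2 of 4 types.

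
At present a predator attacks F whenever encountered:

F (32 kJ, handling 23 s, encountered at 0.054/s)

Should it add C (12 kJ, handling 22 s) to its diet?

No

On F alone, R = ΣλE/(1+Σλh) = 1.728/2.242 = 0.7707 kJ/s.
C: E/h = 12/22 = 0.5455 kJ/s.
0.5455 < 0.7707, so adding C would lower the average — exclude it.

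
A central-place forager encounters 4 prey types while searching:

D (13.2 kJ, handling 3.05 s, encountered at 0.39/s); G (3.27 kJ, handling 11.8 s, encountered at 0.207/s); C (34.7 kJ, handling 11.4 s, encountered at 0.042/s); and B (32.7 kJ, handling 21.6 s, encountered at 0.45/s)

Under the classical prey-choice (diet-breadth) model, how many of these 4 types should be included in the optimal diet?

Rank by E/h (kJ/s): D 4.33, C 3.04, B 1.51, G 0.277. Include each in turn until the next type's E/h falls below the running intake rate.
Rate on top 1: 2.351. C: 3.04 > 2.351 → include.
Rate on top 2: 2.476. B: 1.51 < 2.476 → exclude; stop.
Optimal diet: D, C — 2 of 4 types.

2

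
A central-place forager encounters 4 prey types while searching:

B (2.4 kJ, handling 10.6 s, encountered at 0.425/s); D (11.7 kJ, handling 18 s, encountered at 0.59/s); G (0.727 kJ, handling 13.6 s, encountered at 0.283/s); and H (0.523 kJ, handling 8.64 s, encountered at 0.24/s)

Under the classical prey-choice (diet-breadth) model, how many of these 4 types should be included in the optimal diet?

1

E/h in descending order: D 0.65, B 0.226, H 0.0605, G 0.0535 kJ/s. The optimal diet is the largest prefix of this list for which every included type satisfies E_i/h_i > R on the types above it.
Rate on top 1: 0.5941. B: 0.226 < 0.5941 → exclude; stop.
Optimal diet: D — 1 of 4 types.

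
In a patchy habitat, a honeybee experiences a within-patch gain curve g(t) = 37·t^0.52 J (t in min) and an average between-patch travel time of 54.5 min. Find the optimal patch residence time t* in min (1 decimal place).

Maximise g(t)/(T+t): set derivative to zero → g'(t)(T+t) = g(t).
g'(t) = 0.52·37·t^-0.48. Setting 0.52·37·t^-0.48 = 37·t^0.52/(54.5+t) gives 0.52(54.5+t) = t, so 0.48·t = 0.52×54.5.
t* = 0.52×54.5/0.48 = 59.04 min.

59.0 min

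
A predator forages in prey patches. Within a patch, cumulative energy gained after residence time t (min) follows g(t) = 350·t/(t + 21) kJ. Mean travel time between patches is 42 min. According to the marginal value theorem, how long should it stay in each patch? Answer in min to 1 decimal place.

29.7 min

Optimal t* satisfies g'(t*) = g(t*)/(T + t*).
g'(t) = 350·21/(t + 21)². Setting 350·21/(t+21)² = 350t/[(t+21)(42+t)] gives 21(42+t) = t(t+21), so t² = 21×42 = 882.
t* = √882 = 29.7 min.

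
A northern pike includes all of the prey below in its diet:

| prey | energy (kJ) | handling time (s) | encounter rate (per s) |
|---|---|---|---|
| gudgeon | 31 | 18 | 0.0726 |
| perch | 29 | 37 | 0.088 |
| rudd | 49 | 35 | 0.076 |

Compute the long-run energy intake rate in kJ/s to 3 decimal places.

Energy encountered per unit search time: 0.0726×31 + 0.088×29 + 0.076×49 = 8.527 kJ/s.
Handling time per unit search time: 0.0726×18 + 0.088×37 + 0.076×35 = 7.223.
Rate = 8.527/(1 + 7.223) = 1.037 kJ/s.

1.037 kJ/s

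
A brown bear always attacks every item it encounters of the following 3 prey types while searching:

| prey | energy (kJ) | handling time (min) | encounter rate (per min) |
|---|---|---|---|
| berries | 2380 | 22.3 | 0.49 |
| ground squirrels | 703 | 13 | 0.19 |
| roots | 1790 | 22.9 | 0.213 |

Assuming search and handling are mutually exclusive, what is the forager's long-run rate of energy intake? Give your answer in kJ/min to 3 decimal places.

87.215 kJ/min

Energy encountered per unit search time: 0.49×2380 + 0.19×703 + 0.213×1790 = 1681 kJ/min.
Handling time per unit search time: 0.49×22.3 + 0.19×13 + 0.213×22.9 = 18.27.
Rate = 1681/(1 + 18.27) = 87.21 kJ/min.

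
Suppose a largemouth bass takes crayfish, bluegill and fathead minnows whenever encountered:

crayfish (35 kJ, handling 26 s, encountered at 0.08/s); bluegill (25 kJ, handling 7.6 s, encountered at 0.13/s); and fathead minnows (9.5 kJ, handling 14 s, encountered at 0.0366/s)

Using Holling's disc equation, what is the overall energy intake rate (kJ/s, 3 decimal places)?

R = (0.08×35 + 0.13×25 + 0.0366×9.5) / (1 + 0.08×26 + 0.13×7.6 + 0.0366×14) = 6.398/4.58 = 1.397 kJ/s.

1.397 kJ/s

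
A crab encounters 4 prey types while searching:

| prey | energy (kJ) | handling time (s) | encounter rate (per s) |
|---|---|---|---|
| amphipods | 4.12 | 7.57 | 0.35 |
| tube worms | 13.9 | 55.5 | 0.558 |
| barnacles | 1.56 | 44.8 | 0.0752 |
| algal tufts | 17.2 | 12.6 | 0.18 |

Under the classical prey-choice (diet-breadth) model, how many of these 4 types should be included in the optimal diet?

1

E/h in descending order: algal tufts 1.37, amphipods 0.544, tube worms 0.25, barnacles 0.0348 kJ/s. The optimal diet is the largest prefix of this list for which every included type satisfies E_i/h_i > R on the types above it.
Rate on top 1: 0.9474. amphipods: 0.544 < 0.9474 → exclude; stop.
Optimal diet: algal tufts — 1 of 4 types.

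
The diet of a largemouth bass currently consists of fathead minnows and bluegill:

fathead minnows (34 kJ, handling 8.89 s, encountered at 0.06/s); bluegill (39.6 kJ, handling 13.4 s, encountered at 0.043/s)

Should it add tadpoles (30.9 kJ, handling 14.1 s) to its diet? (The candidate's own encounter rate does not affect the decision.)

Intake rate on the current diet: R = (0.06×34 + 0.043×39.6) / (1 + 0.06×8.89 + 0.043×13.4) = 3.743/2.11 = 1.774 kJ/s.
Profitability of tadpoles: 30.9/14.1 = 2.191 kJ/s.
2.191 > 1.774, so adding tadpoles raises the average — include it.

Yes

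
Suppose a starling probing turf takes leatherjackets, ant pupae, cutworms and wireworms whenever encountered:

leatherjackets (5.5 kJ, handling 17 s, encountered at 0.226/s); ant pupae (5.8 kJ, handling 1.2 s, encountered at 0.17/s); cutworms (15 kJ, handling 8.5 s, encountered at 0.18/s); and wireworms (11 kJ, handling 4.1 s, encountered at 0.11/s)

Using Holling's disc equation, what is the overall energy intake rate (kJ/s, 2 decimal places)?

R = Σλ_iE_i / (1 + Σλ_ih_i)
Numerator: 0.226×5.5 + 0.17×5.8 + 0.18×15 + 0.11×11 = 6.139
Denominator: 1 + 0.226×17 + 0.17×1.2 + 0.18×8.5 + 0.11×4.1 = 7.027
R = 6.139/7.027 = 0.8736 kJ/s

0.87 kJ/s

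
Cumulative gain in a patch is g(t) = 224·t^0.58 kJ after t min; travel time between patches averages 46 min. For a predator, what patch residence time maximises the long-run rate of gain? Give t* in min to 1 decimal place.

63.5 min

Optimal t* satisfies g'(t*) = g(t*)/(T + t*).
g'(t) = 0.58·224·t^-0.42. Setting 0.58·224·t^-0.42 = 224·t^0.58/(46+t) gives 0.58(46+t) = t, so 0.42·t = 0.58×46.
t* = 0.58×46/0.42 = 63.52 min.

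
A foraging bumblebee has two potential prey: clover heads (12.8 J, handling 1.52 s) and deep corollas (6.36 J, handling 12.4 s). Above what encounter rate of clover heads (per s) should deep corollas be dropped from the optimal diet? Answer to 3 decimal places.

0.043 per s

At the threshold, the rate on clover heads alone equals the profitability of deep corollas: λ·12.8/(1 + λ·1.52) = 6.36/12.4 = 0.5129.
Rearranging, λ(12.8 − 0.5129×1.52) = 0.5129, so λ = 0.5129/12.02 = 0.04267 per s.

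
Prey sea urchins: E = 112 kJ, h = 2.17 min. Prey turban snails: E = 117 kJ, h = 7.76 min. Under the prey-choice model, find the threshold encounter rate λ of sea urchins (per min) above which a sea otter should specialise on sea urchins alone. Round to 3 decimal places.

0.190 per min

At the threshold, the rate on sea urchins alone equals the profitability of turban snails: λ·112/(1 + λ·2.17) = 117/7.76 = 15.08.
Rearranging, λ(112 − 15.08×2.17) = 15.08, so λ = 15.08/79.28 = 0.1902 per min.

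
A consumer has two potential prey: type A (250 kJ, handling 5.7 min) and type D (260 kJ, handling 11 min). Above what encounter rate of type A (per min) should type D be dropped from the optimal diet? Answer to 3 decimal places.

The zero-one rule: include type D iff E₂/h₂ > λE₁/(1+λh₁). Equality gives the switch point.
λE₁h₂ = E₂ + λE₂h₁ ⇒ λ = E₂/(E₁h₂ − E₂h₁) = 260/(2750 − 1482) = 0.205 per min.

0.205 per min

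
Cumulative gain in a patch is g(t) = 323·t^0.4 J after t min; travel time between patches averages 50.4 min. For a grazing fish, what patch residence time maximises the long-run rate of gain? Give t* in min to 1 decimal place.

By the marginal value theorem, leave when the instantaneous gain rate g'(t) equals the habitat-wide average g(t)/(T + t).
g'(t) = 0.4·323·t^-0.6. Setting 0.4·323·t^-0.6 = 323·t^0.4/(50.4+t) gives 0.4(50.4+t) = t, so 0.60·t = 0.4×50.4.
t* = 0.4×50.4/0.60 = 33.6 min.

33.6 min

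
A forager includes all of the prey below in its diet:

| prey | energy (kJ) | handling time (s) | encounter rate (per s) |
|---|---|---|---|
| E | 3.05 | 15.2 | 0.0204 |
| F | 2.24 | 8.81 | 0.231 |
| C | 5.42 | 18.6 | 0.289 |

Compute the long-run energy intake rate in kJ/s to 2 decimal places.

Energy encountered per unit search time: 0.0204×3.05 + 0.231×2.24 + 0.289×5.42 = 2.146 kJ/s.
Handling time per unit search time: 0.0204×15.2 + 0.231×8.81 + 0.289×18.6 = 7.721.
Rate = 2.146/(1 + 7.721) = 0.2461 kJ/s.

0.25 kJ/s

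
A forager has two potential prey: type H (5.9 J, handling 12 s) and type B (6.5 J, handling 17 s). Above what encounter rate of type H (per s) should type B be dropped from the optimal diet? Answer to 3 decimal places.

0.291 per s

The zero-one rule: include type B iff E₂/h₂ > λE₁/(1+λh₁). Equality gives the switch point.
λE₁h₂ = E₂ + λE₂h₁ ⇒ λ = E₂/(E₁h₂ − E₂h₁) = 6.5/(100.3 − 78) = 0.2915 per s.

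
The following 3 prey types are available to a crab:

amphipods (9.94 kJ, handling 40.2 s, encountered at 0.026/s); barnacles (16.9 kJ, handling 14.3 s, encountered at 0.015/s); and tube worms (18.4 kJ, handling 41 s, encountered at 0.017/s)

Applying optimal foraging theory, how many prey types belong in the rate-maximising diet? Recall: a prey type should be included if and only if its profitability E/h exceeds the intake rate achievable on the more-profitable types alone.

2

Profitabilities (E/h, kJ/s): barnacles 1.18, tube worms 0.449, amphipods 0.247. Add prey in this order while the next type's profitability exceeds the intake rate on those already taken.
Rate on top 1: 0.2087. tube worms: 0.449 > 0.2087 → include.
Rate on top 2: 0.2963. amphipods: 0.247 < 0.2963 → exclude; stop.
Optimal diet: barnacles, tube worms — 2 of 3 types.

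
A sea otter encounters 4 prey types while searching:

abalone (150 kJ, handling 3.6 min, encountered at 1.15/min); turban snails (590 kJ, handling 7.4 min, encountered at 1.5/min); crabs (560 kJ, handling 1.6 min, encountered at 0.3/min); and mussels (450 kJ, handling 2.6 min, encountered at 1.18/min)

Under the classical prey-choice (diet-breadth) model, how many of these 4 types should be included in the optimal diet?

E/h in descending order: crabs 350, mussels 173, turban snails 79.7, abalone 41.7 kJ/min. The optimal diet is the largest prefix of this list for which every included type satisfies E_i/h_i > R on the types above it.
Rate on top 1: 113.5. mussels: 173 > 113.5 → include.
Rate on top 2: 153.7. turban snails: 79.7 < 153.7 → exclude; stop.
Optimal diet: crabs, mussels — 2 of 4 types.

2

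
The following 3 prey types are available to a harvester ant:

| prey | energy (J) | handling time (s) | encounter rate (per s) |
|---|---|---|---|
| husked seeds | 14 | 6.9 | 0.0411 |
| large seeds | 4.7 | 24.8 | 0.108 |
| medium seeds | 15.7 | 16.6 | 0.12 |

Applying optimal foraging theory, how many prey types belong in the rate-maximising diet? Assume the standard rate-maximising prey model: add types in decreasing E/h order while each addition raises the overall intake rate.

E/h in descending order: husked seeds 2.03, medium seeds 0.946, large seeds 0.19 J/s. The optimal diet is the largest prefix of this list for which every included type satisfies E_i/h_i > R on the types above it.
Rate on top 1: 0.4483. medium seeds: 0.946 > 0.4483 → include.
Rate on top 2: 0.7508. large seeds: 0.19 < 0.7508 → exclude; stop.
Optimal diet: husked seeds, medium seeds — 2 of 3 types.

2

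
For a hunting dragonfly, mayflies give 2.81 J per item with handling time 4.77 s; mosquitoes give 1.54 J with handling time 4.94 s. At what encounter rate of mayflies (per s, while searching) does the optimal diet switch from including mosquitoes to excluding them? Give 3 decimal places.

0.236 per s

The zero-one rule: include mosquitoes iff E₂/h₂ > λE₁/(1+λh₁). Equality gives the switch point.
λE₁h₂ = E₂ + λE₂h₁ ⇒ λ = E₂/(E₁h₂ − E₂h₁) = 1.54/(13.88 − 7.346) = 0.2356 per s.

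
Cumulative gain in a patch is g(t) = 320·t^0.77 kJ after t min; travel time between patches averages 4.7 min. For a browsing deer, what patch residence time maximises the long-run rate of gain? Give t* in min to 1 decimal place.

15.7 min

By the marginal value theorem, leave when the instantaneous gain rate g'(t) equals the habitat-wide average g(t)/(T + t).
g'(t) = 0.77·320·t^-0.23. Setting 0.77·320·t^-0.23 = 320·t^0.77/(4.7+t) gives 0.77(4.7+t) = t, so 0.23·t = 0.77×4.7.
t* = 0.77×4.7/0.23 = 15.73 min.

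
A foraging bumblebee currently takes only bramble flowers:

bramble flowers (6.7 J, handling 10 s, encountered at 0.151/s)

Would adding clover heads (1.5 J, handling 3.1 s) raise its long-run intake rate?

Yes

On bramble flowers alone, R = ΣλE/(1+Σλh) = 1.012/2.51 = 0.4031 J/s.
Profitability of clover heads: 1.5/3.1 = 0.4839 J/s.
Since 0.4839 > R, including clover heads increases the long-run rate.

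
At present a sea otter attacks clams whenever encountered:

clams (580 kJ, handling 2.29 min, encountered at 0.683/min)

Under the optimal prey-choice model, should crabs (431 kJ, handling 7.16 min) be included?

No

Intake rate on the current diet: R = (0.683×580) / (1 + 0.683×2.29) = 396.1/2.564 = 154.5 kJ/min.
Profitability of crabs: 431/7.16 = 60.2 kJ/min.
Since 60.2 < R, time spent handling crabs is better spent searching.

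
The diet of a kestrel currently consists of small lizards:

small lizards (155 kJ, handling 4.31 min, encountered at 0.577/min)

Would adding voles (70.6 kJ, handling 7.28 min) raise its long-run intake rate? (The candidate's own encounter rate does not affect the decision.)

Current rate: (0.577×155)/(1 + 0.577×4.31) = 25.65 kJ/min.
voles: E/h = 70.6/7.28 = 9.698 kJ/min.
Since 9.698 < R, time spent handling voles is better spent searching.

No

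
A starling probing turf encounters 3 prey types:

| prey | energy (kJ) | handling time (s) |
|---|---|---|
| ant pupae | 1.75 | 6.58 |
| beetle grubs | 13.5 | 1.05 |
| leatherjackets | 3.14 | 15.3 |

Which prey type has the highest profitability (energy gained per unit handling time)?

Profitability E/h (kJ/s): ant pupae = 1.75/6.58 = 0.266, beetle grubs = 13.5/1.05 = 12.9, leatherjackets = 3.14/15.3 = 0.205.
Ranked: beetle grubs > ant pupae > leatherjackets.

beetle grubs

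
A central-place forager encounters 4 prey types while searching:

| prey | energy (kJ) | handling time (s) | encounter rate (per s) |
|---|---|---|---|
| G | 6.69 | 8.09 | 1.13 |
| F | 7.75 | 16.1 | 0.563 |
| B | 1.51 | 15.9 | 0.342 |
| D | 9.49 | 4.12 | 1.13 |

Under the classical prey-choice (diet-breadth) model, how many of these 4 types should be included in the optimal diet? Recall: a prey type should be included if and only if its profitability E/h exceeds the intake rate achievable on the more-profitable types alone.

Rank by E/h (kJ/s): D 2.3, G 0.827, F 0.481, B 0.095. Include each in turn until the next type's E/h falls below the running intake rate.
Rate on top 1: 1.896. G: 0.827 < 1.896 → exclude; stop.
Optimal diet: D — 1 of 4 types.

1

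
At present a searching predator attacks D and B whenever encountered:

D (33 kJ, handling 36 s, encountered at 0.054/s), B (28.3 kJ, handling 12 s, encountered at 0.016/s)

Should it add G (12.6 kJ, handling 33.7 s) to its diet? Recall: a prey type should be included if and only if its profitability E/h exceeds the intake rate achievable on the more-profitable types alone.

No

On D and B alone, R = ΣλE/(1+Σλh) = 2.235/3.136 = 0.7126 kJ/s.
G: E/h = 12.6/33.7 = 0.3739 kJ/s.
0.3739 < 0.7126, so adding G would lower the average — exclude it.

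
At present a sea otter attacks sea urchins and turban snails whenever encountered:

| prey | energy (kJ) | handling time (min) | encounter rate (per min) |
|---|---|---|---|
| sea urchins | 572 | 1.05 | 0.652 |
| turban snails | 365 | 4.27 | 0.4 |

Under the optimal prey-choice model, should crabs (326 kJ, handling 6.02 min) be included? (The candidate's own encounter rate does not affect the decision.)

No

On sea urchins and turban snails alone, R = ΣλE/(1+Σλh) = 518.9/3.393 = 153 kJ/min.
Profitability of crabs: 326/6.02 = 54.15 kJ/min.
54.15 < 153, so adding crabs would lower the average — exclude it.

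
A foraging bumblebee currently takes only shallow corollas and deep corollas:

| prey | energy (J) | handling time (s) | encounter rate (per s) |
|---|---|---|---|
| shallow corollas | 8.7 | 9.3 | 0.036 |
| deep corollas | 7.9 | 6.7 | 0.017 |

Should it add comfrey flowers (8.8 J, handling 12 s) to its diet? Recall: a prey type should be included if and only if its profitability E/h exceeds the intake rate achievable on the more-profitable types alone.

On shallow corollas and deep corollas alone, R = ΣλE/(1+Σλh) = 0.4475/1.449 = 0.3089 J/s.
Profitability of comfrey flowers: 8.8/12 = 0.7333 J/s.
0.7333 > 0.3089, so adding comfrey flowers raises the average — include it.

Yes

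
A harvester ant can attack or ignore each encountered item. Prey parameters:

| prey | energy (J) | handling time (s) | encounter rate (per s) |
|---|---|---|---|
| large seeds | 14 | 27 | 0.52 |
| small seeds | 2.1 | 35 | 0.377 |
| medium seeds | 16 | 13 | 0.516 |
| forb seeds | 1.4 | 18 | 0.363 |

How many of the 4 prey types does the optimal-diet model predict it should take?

E/h in descending order: medium seeds 1.23, large seeds 0.519, forb seeds 0.0778, small seeds 0.06 J/s. The optimal diet is the largest prefix of this list for which every included type satisfies E_i/h_i > R on the types above it.
Rate on top 1: 1.071. large seeds: 0.519 < 1.071 → exclude; stop.
Optimal diet: medium seeds — 1 of 4 types.

1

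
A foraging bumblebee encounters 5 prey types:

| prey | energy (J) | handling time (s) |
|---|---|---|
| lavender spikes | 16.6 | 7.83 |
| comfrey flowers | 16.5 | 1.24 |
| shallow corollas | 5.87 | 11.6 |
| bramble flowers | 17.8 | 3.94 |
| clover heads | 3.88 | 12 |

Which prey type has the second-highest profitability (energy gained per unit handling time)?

bramble flowers

Profitability E/h (J/s): lavender spikes = 16.6/7.83 = 2.12, comfrey flowers = 16.5/1.24 = 13.3, shallow corollas = 5.87/11.6 = 0.506, bramble flowers = 17.8/3.94 = 4.52, clover heads = 3.88/12 = 0.323.
Ranked: comfrey flowers > bramble flowers > lavender spikes > shallow corollas > clover heads.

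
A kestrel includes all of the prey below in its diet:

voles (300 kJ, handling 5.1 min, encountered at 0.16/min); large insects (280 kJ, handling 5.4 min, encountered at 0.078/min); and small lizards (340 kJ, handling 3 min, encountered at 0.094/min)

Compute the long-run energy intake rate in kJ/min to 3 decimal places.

R = Σλ_iE_i / (1 + Σλ_ih_i)
Numerator: 0.16×300 + 0.078×280 + 0.094×340 = 101.8
Denominator: 1 + 0.16×5.1 + 0.078×5.4 + 0.094×3 = 2.519
R = 101.8/2.519 = 40.41 kJ/min

40.410 kJ/min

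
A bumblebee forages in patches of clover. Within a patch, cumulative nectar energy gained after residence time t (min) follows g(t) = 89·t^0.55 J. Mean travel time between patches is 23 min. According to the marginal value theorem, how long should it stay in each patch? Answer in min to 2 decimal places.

Maximise g(t)/(T+t): set derivative to zero → g'(t)(T+t) = g(t).
g'(t) = 0.55·89·t^-0.45. Setting 0.55·89·t^-0.45 = 89·t^0.55/(23+t) gives 0.55(23+t) = t, so 0.45·t = 0.55×23.
t* = 0.55×23/0.45 = 28.11 min.

28.11 min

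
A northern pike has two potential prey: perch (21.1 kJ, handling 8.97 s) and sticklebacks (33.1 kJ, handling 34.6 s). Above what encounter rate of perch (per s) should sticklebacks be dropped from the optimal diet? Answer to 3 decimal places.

0.076 per s

The zero-one rule: include sticklebacks iff E₂/h₂ > λE₁/(1+λh₁). Equality gives the switch point.
λE₁h₂ = E₂ + λE₂h₁ ⇒ λ = E₂/(E₁h₂ − E₂h₁) = 33.1/(730.1 − 296.9) = 0.07642 per s.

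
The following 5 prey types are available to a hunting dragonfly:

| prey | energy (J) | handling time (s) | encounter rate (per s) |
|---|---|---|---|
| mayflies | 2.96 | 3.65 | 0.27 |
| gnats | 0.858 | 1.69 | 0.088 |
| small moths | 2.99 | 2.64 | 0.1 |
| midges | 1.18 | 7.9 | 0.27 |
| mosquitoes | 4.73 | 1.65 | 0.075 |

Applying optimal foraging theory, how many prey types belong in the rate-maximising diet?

E/h in descending order: mosquitoes 2.87, small moths 1.13, mayflies 0.811, gnats 0.508, midges 0.149 J/s. The optimal diet is the largest prefix of this list for which every included type satisfies E_i/h_i > R on the types above it.
Rate on top 1: 0.3157. small moths: 1.13 > 0.3157 → include.
Rate on top 2: 0.4711. mayflies: 0.811 > 0.4711 → include.
Rate on top 3: 0.6122. gnats: 0.508 < 0.6122 → exclude; stop.
Optimal diet: mosquitoes, small moths, mayflies — 3 of 5 types.

3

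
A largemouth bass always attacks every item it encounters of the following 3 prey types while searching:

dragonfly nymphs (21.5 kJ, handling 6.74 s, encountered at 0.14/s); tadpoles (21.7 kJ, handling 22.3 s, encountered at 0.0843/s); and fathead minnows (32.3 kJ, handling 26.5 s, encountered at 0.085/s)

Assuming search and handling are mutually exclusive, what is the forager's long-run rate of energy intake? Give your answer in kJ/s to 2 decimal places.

Energy encountered per unit search time: 0.14×21.5 + 0.0843×21.7 + 0.085×32.3 = 7.585 kJ/s.
Handling time per unit search time: 0.14×6.74 + 0.0843×22.3 + 0.085×26.5 = 5.076.
Rate = 7.585/(1 + 5.076) = 1.248 kJ/s.

1.25 kJ/s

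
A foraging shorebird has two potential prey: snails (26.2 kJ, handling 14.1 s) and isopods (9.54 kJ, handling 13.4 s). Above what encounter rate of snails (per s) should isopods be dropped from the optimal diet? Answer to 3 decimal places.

0.044 per s

At the threshold, the rate on snails alone equals the profitability of isopods: λ·26.2/(1 + λ·14.1) = 9.54/13.4 = 0.7119.
Rearranging, λ(26.2 − 0.7119×14.1) = 0.7119, so λ = 0.7119/16.16 = 0.04405 per s.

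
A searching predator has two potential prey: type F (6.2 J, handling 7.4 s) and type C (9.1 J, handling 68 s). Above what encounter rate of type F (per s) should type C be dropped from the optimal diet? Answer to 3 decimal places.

0.026 per s

At the threshold, the rate on type F alone equals the profitability of type C: λ·6.2/(1 + λ·7.4) = 9.1/68 = 0.1338.
Rearranging, λ(6.2 − 0.1338×7.4) = 0.1338, so λ = 0.1338/5.21 = 0.02569 per s.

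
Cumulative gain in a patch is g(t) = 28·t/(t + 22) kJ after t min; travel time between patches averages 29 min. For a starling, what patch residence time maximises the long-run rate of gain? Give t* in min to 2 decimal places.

25.26 min

Optimal t* satisfies g'(t*) = g(t*)/(T + t*).
g'(t) = 28·22/(t + 22)². Setting 28·22/(t+22)² = 28t/[(t+22)(29+t)] gives 22(29+t) = t(t+22), so t² = 22×29 = 638.
t* = √638 = 25.26 min.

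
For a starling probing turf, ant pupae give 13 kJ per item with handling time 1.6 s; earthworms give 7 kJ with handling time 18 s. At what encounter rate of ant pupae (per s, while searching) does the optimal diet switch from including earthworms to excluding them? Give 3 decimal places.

0.031 per s

The zero-one rule: include earthworms iff E₂/h₂ > λE₁/(1+λh₁). Equality gives the switch point.
λE₁h₂ = E₂ + λE₂h₁ ⇒ λ = E₂/(E₁h₂ − E₂h₁) = 7/(234 − 11.2) = 0.03142 per s.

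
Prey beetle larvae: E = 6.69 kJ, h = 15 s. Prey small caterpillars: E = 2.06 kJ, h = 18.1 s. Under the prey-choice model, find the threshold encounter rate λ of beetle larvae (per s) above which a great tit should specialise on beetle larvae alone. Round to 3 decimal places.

0.023 per s

The zero-one rule: include small caterpillars iff E₂/h₂ > λE₁/(1+λh₁). Equality gives the switch point.
λE₁h₂ = E₂ + λE₂h₁ ⇒ λ = E₂/(E₁h₂ − E₂h₁) = 2.06/(121.1 − 30.9) = 0.02284 per s.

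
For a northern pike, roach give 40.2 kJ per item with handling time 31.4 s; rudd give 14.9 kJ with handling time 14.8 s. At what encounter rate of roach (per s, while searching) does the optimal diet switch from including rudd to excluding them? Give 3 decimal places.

0.117 per s

At the threshold, the rate on roach alone equals the profitability of rudd: λ·40.2/(1 + λ·31.4) = 14.9/14.8 = 1.007.
Rearranging, λ(40.2 − 1.007×31.4) = 1.007, so λ = 1.007/8.588 = 0.1172 per s.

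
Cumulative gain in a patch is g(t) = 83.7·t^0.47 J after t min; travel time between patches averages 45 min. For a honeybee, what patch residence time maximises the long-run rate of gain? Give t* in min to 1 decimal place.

39.9 min

Maximise g(t)/(T+t): set derivative to zero → g'(t)(T+t) = g(t).
g'(t) = 0.47·83.7·t^-0.53. Setting 0.47·83.7·t^-0.53 = 83.7·t^0.47/(45+t) gives 0.47(45+t) = t, so 0.53·t = 0.47×45.
t* = 0.47×45/0.53 = 39.91 min.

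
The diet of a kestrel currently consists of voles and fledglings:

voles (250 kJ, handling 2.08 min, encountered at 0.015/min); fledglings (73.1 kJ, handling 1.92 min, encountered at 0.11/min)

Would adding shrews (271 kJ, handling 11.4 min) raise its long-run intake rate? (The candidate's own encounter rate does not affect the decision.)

Intake rate on the current diet: R = (0.015×250 + 0.11×73.1) / (1 + 0.015×2.08 + 0.11×1.92) = 11.79/1.242 = 9.491 kJ/min.
Profitability of shrews: 271/11.4 = 23.77 kJ/min.
Since 23.77 > R, including shrews increases the long-run rate.

Yes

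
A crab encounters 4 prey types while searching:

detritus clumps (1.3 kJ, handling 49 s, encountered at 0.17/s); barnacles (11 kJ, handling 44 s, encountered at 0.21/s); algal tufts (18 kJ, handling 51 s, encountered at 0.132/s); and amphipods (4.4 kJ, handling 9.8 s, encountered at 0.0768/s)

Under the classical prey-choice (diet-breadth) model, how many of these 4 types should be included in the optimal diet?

2

E/h in descending order: amphipods 0.449, algal tufts 0.353, barnacles 0.25, detritus clumps 0.0265 kJ/s. The optimal diet is the largest prefix of this list for which every included type satisfies E_i/h_i > R on the types above it.
Rate on top 1: 0.1928. algal tufts: 0.353 > 0.1928 → include.
Rate on top 2: 0.3199. barnacles: 0.25 < 0.3199 → exclude; stop.
Optimal diet: amphipods, algal tufts — 2 of 4 types.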